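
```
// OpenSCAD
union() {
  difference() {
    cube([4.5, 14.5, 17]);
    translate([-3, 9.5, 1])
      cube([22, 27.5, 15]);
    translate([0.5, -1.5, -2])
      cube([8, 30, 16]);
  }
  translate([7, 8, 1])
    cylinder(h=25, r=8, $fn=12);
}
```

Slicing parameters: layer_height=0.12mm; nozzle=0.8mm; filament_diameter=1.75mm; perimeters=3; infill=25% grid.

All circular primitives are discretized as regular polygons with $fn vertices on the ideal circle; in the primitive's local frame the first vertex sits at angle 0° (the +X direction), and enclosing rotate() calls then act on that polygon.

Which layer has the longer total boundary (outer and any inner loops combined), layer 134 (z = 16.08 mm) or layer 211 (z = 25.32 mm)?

layer 134 (z = 16.08 mm)

Layer 134 (z = 16.08): the 4.5×14.5 cube contributes its full rectangle (perimeter 38.00 mm); the cube at (-3, 9.5) is not intersected at this z (z outside [1, 16]); the cube at (0.5, -1.5) is absent (z outside [-2, 14]); Subtracting the remaining from the first: none of the subtracted shapes is present at this height, so the 4.5×14.5 cube is unchanged — boundary = 38.00 mm; the r=8 cylinder at (7, 8) gives a regular 12-gon of circumradius 8 (constant along its height) (perimeter = 2·12·8.000·sin(180°/12) = 49.69 mm); Merging all regions: the regions partially overlap (shared area 52.91 mm²), so the edge portions inside another operand are dropped and the merged outline is re-measured after clipping — boundary = 54.69 mm. So its perimeter = 54.69 mm. Layer 211 (z = 25.32): the cube does not reach this height (z outside [0, 17]); the cube at (-3, 9.5) is not intersected at this z (z outside [1, 16]); the cube at (0.5, -1.5) does not reach this height (z outside [-2, 14]); After the difference (first − rest): the first operand is absent here, so nothing remains; the r=8 cylinder at (7, 8) contributes a regular 12-gon of circumradius 8 (perimeter = 2·12·8.000·sin(180°/12) = 49.69 mm); Taking the union: only the r=8 cylinder at (7, 8) is present, so the union is just that shape — boundary = 49.69 mm. So its perimeter = 49.69 mm. Layer 134 is larger (54.69 vs 49.69 mm).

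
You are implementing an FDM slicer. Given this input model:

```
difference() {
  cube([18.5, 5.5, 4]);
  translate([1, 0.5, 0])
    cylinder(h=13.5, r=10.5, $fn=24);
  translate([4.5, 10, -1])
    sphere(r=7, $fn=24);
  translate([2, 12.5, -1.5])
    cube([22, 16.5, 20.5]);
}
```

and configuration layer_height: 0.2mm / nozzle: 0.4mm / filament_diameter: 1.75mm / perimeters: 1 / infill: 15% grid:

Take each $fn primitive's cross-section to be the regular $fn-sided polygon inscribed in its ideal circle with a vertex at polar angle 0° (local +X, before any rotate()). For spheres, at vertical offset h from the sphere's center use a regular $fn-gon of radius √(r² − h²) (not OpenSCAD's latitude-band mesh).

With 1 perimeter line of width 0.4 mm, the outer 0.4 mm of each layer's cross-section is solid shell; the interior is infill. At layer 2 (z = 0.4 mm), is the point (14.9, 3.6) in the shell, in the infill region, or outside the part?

infill

At z = 0.4 mm: the 18.5×5.5 cube contributes its full rectangle; the cylinder at (1, 0.5): section is a regular 24-gon, circumradius r=10.5; the sphere at (4.5, 10): section is a regular 24-gon, circumradius = √(r²−h²) = √(7²−1.4²) = 6.859; the cube at (2, 12.5) is present — its section is the full 22×16.5 rectangle; After the difference (first − rest): starting from the 18.5×5.5 cube, the r=10.5 cylinder at (1, 0.5) partially overlaps it — only the 60.85 mm² overlap (of its 342.42 mm²) is removed, clipping the outline; the r=7 sphere at (4.5, 10) misses the remaining region (no effect); the 22×16.5 cube at (2, 12.5) misses the remaining region (no effect) — 1 connected region. Overall, the cross-section is a single solid region. The nearest boundary edge runs (10.20, 5.50)→(18.50, 5.50); distance from the point to it = 1.90 mm. The point is inside the cross-section and 1.90 mm from the nearest boundary — more than the 0.4 mm shell width (1 × 0.4), so it's in the infill interior.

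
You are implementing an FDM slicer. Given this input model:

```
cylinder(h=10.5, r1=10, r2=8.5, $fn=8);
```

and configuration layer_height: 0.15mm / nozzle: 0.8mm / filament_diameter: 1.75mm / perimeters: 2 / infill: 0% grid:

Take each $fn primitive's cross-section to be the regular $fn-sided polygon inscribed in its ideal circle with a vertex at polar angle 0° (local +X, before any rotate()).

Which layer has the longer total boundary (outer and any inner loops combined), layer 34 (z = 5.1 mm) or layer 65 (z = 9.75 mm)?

layer 34 (z = 5.1 mm)

Layer 34 (z = 5.1): the cone contributes a regular 8-gon of circumradius 9.271 (interpolated between r1=10 and r2=8.5 at t=0.486) (perimeter = 2·8·9.271·sin(180°/8) = 56.77 mm). So its perimeter = 56.77 mm. Layer 65 (z = 9.75): the cone: at t=0.929 of its height the radius interpolates to r₁+(r₂−r₁)t = 8.607, giving a regular 8-gon of that circumradius (perimeter = 2·8·8.607·sin(180°/8) = 52.70 mm). So its perimeter = 52.70 mm. Layer 34 is larger (56.77 vs 52.70 mm).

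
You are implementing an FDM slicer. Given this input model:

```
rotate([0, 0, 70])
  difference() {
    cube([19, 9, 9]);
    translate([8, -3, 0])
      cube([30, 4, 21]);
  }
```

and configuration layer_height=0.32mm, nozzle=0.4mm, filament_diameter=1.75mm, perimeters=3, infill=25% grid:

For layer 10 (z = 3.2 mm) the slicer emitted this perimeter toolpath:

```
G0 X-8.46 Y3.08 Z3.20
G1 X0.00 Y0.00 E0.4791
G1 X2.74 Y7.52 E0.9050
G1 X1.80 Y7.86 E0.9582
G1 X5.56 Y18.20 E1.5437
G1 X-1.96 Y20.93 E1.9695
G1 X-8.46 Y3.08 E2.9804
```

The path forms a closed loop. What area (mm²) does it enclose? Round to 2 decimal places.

160.07 mm²

Apply the shoelace formula to the sequence of (X, Y) vertices; enclosed area = 160.07 mm².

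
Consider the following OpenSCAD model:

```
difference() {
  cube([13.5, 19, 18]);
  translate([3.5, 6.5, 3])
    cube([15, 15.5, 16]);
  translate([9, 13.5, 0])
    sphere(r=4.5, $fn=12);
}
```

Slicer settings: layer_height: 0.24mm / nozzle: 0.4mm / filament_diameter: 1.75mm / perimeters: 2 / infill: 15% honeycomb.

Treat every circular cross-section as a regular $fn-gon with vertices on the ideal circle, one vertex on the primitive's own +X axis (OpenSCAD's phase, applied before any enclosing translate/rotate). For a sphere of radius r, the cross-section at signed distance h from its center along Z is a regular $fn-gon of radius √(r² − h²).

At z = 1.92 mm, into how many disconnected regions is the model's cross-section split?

1

At z = 1.92 mm: the cube is present — its section is the full 13.5×19 rectangle; the cube at (3.5, 6.5) does not reach this height (z outside [3, 19]); the r=4.5 sphere at (9, 13.5) contributes a regular 12-gon of circumradius √(4.5²−1.92²) = 4.070; Taking the first minus the rest: starting from the 13.5×19 cube, the r=4.5 sphere at (9, 13.5) lies wholly inside it (removes its full 49.69 mm² and its 25.28 mm outline becomes a hole wall) — 1 connected region with 1 hole. The result has 1 disconnected region.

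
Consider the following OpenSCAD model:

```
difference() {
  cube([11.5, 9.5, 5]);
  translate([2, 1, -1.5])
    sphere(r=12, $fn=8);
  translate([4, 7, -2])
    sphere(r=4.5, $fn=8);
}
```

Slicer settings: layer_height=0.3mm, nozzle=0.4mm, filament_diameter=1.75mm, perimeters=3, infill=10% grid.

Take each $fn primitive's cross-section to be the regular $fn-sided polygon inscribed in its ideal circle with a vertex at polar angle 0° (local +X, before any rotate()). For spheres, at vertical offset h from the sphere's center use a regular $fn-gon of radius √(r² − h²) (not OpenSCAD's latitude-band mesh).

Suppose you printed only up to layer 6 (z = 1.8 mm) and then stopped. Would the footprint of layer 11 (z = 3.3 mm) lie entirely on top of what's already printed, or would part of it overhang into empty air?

part overhangs

Compare the two slices. At z = 1.8: the cube is present — its section is the full 11.5×9.5 rectangle (area 109.25 mm²); the r=12 sphere at (2, 1) contributes a regular 8-gon of circumradius √(12²−3.3²) = 11.537 (area = (8/2)·11.537²·sin(360°/8) = 376.49 mm²); the r=4.5 sphere at (4, 7) contributes a regular 8-gon of circumradius √(4.5²−3.8²) = 2.410 (area = (8/2)·2.410²·sin(360°/8) = 16.43 mm²); Subtracting the remaining from the first: starting from the 11.5×9.5 cube (109.25 mm²), the r=12 sphere at (2, 1) partially overlaps it — only the 106.48 mm² overlap (of its 376.49 mm²) is removed, clipping the outline; the r=4.5 sphere at (4, 7) misses the remaining region (no effect) — area = 2.77 mm². At z = 3.3: the cube is present — its section is the full 11.5×9.5 rectangle (area 109.25 mm²); the sphere at (2, 1): section is a regular 8-gon, circumradius = √(r²−h²) = √(12²−4.8²) = 10.998 (area = (8/2)·10.998²·sin(360°/8) = 342.13 mm²); the sphere at (4, 7) is not intersected at this z (|z−center|=5.300 > r=4.5); Taking the first minus the rest: starting from the 11.5×9.5 cube (109.25 mm²), the r=12 sphere at (2, 1) partially overlaps it — only the 103.79 mm² overlap (of its 342.13 mm²) is removed, clipping the outline — area = 5.46 mm². Checking containment: at z = 3.3 the cross-section extends beyond the z = 1.8 cross-section by about 2.69 mm².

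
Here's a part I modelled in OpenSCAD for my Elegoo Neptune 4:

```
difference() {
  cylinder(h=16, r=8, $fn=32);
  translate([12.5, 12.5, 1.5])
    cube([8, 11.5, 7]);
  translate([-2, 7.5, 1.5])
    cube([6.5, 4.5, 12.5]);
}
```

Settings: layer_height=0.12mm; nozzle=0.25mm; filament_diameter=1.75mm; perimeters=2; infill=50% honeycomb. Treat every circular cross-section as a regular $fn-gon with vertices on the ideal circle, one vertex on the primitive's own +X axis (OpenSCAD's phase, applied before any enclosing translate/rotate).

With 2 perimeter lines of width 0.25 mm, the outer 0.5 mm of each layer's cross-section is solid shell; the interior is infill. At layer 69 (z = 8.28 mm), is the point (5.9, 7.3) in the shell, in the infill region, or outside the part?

outside

At z = 8.28 mm: the cylinder: section is a regular 32-gon, circumradius r=8; the cube at (12.5, 12.5) (footprint 8×11.5) is included at this height; the 6.5×4.5 cube at (-2, 7.5) contributes its full rectangle; Taking the first minus the rest: starting from the r=8 cylinder, the 8×11.5 cube at (12.5, 12.5) misses the remaining region (no effect); the 6.5×4.5 cube at (-2, 7.5) partially overlaps it — only the 1.64 mm² overlap (of its 29.25 mm²) is removed, clipping the outline — 1 connected region. Overall, the cross-section is a single solid region. The nearest boundary edge runs (4.44, 6.65)→(5.66, 5.66); distance from the point to it = 1.42 mm. The point is not inside any of the regions above, so it lies outside the cross-section (1.42 mm from the nearest boundary).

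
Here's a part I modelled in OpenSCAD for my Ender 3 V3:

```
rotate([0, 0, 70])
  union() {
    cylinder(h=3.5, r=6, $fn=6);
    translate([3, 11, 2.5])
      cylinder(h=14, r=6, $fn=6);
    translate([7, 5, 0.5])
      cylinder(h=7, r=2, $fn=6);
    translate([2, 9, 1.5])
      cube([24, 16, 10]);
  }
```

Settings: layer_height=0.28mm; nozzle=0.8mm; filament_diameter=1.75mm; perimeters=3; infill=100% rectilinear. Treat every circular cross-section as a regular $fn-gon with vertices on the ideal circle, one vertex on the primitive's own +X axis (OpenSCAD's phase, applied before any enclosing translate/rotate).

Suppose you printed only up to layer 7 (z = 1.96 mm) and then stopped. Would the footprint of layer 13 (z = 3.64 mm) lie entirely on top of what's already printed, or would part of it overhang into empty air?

part overhangs

Compare the two slices. At z = 1.96: the r=6 cylinder contributes a regular 6-gon of circumradius 6 (area = (6/2)·6.000²·sin(360°/6) = 93.53 mm²); the cylinder at (3, 11) does not reach this height (z outside [2.5, 16.5]); the r=2 cylinder at (7, 5) contributes a regular 6-gon of circumradius 2 (area = (6/2)·2.000²·sin(360°/6) = 10.39 mm²); the 24×16 cube at (2, 9) contributes its full rectangle (area 384.00 mm²); Combining (union): the 3 present regions are separate (no shared area or edge), so areas and boundary lengths simply add and each stays a separate island — area = 487.92 mm²; (rotated 70° about Z; rotation is an isometry so areas/perimeters/island counts are preserved). At z = 3.64: the cylinder is not intersected at this z (z outside [0, 3.5]); the r=6 cylinder at (3, 11) gives a regular 6-gon of circumradius 6 (constant along its height) (area = (6/2)·6.000²·sin(360°/6) = 93.53 mm²); the r=2 cylinder at (7, 5) contributes a regular 6-gon of circumradius 2 (area = (6/2)·2.000²·sin(360°/6) = 10.39 mm²); the cube at (2, 9) is present — its section is the full 24×16 rectangle (area 384.00 mm²); Combining (union): the regions partially overlap — summed areas 487.92 mm² minus the doubly-counted overlap 41.92 mm² gives 446.00 mm² — area = 446.00 mm²; (rotated 70° about Z; rotation is an isometry so areas/perimeters/island counts are preserved). Checking containment: at z = 3.64 the cross-section extends beyond the z = 1.96 cross-section by about 51.61 mm².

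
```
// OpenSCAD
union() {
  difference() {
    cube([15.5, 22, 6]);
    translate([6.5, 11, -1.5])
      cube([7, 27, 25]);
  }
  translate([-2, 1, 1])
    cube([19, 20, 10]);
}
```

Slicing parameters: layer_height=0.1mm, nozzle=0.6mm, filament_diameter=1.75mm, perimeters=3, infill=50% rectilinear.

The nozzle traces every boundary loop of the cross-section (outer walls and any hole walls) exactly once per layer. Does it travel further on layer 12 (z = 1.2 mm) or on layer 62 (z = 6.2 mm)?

Layer 12 (z = 1.2): the 15.5×22 cube contributes its full rectangle (perimeter 75.00 mm); the 7×27 cube at (6.5, 11) contributes its full rectangle (perimeter 68.00 mm); Taking the first minus the rest: starting from the 15.5×22 cube, the 7×27 cube at (6.5, 11) partially overlaps it — only the 77.00 mm² overlap (of its 189.00 mm²) is removed, clipping the outline — boundary = 97.00 mm; the cube at (-2, 1) is present — its section is the full 19×20 rectangle (perimeter 78.00 mm); Combining (union): the regions partially overlap (shared area 240.00 mm²), so the edge portions inside another operand are dropped and the merged outline is re-measured after clipping — boundary = 84.00 mm. So its perimeter = 84.00 mm. Layer 62 (z = 6.2): the cube is absent (z outside [0, 6]); the cube at (6.5, 11) is present — its section is the full 7×27 rectangle (perimeter 68.00 mm); Subtracting the remaining from the first: the first operand is absent here, so nothing remains; the cube at (-2, 1) is present — its section is the full 19×20 rectangle (perimeter 78.00 mm); Taking the union: only the 19×20 cube at (-2, 1) is present, so the union is just that shape — boundary = 78.00 mm. So its perimeter = 78.00 mm. Layer 12 is larger (84.00 vs 78.00 mm).

layer 12 (z = 1.2 mm)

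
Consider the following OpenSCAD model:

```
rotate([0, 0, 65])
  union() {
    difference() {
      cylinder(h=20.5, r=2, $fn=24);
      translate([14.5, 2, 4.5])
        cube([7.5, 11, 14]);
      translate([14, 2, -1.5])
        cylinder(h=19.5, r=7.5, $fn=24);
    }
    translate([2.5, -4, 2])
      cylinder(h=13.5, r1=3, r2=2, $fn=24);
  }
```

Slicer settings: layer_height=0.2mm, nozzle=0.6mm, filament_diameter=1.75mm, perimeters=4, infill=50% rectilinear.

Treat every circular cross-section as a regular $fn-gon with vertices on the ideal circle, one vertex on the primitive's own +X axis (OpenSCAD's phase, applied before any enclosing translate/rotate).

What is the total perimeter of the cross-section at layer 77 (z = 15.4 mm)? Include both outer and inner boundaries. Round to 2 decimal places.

At z = 15.4 mm: the r=2 cylinder contributes a regular 24-gon of circumradius 2 (perimeter = 2·24·2.000·sin(180°/24) = 12.53 mm); the 7.5×11 cube at (14.5, 2) contributes its full rectangle (perimeter 37.00 mm); the r=7.5 cylinder at (14, 2) gives a regular 24-gon of circumradius 7.5 (constant along its height) (perimeter = 2·24·7.500·sin(180°/24) = 46.99 mm); Taking the first minus the rest: starting from the r=2 cylinder, the 7.5×11 cube at (14.5, 2) misses the remaining region (no effect); the r=7.5 cylinder at (14, 2) misses the remaining region (no effect) — boundary = 12.53 mm; the cone at (2.5, -4): at t=0.993 of its height the radius interpolates to r₁+(r₂−r₁)t = 2.007, giving a regular 24-gon of that circumradius (perimeter = 2·24·2.007·sin(180°/24) = 12.58 mm); Merging all regions: the 2 present regions are separate (no shared area or edge), so areas and boundary lengths simply add and each stays a separate island — boundary = 25.11 mm; (rotated 65° about Z; rotation is an isometry so areas/perimeters/island counts are preserved). Overall, the cross-section has 2 separate islands. Total boundary length (outer) = 25.11 mm.

25.11 mm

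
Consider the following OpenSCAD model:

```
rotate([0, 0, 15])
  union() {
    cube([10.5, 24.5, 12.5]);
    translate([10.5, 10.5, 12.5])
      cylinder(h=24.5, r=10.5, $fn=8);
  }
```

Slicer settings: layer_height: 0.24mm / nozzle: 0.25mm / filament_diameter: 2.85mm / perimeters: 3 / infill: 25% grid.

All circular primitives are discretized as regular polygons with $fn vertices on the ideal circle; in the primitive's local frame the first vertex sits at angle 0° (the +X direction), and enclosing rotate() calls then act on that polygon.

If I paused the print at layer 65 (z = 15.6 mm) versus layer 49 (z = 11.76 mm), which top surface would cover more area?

layer 65 (z = 15.6 mm)

Layer 65 (z = 15.6): the cube is not intersected at this z (z outside [0, 12.5]); the cylinder at (10.5, 10.5): section is a regular 8-gon, circumradius r=10.5 (area = (8/2)·10.500²·sin(360°/8) = 311.83 mm²); Merging all regions: only the r=10.5 cylinder at (10.5, 10.5) is present, so the union is just that shape — area = 311.83 mm²; (whole slice rotated 15° about Z — lengths, areas and connectivity unchanged). So its area = 311.83 mm². Layer 49 (z = 11.76): the cube is present — its section is the full 10.5×24.5 rectangle (area 257.25 mm²); the cylinder at (10.5, 10.5) does not reach this height (z outside [12.5, 37]); Combining (union): only the 10.5×24.5 cube is present, so the union is just that shape — area = 257.25 mm²; (whole slice rotated 15° about Z — lengths, areas and connectivity unchanged). So its area = 257.25 mm². Layer 65 is larger (311.83 vs 257.25 mm²).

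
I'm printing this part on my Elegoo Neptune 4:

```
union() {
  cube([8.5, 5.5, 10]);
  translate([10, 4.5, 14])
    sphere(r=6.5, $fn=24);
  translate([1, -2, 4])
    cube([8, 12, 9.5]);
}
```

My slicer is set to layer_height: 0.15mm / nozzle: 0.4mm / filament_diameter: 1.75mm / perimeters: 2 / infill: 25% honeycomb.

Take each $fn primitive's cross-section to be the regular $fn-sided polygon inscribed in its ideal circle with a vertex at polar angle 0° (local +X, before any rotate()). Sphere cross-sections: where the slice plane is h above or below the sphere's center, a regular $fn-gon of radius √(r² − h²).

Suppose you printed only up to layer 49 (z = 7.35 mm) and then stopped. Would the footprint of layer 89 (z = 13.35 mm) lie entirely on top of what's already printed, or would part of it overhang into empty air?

part overhangs

Compare the two slices. At z = 7.35: the cube (footprint 8.5×5.5) is included at this height (area 46.75 mm²); the sphere at (10, 4.5) is not intersected at this z (|z−center|=6.650 > r=6.5); the cube at (1, -2) is present — its section is the full 8×12 rectangle (area 96.00 mm²); Taking the union: the regions partially overlap — summed areas 142.75 mm² minus the doubly-counted overlap 41.25 mm² gives 101.50 mm² — area = 101.50 mm². At z = 13.35: the cube is absent (z outside [0, 10]); the r=6.5 sphere at (10, 4.5) contributes a regular 24-gon of circumradius √(6.5²−0.65²) = 6.467 (area = (24/2)·6.467²·sin(360°/24) = 129.91 mm²); the cube at (1, -2) (footprint 8×12) is included at this height (area 96.00 mm²); Taking the union: the regions partially overlap — summed areas 225.91 mm² minus the doubly-counted overlap 50.95 mm² gives 174.96 mm² — area = 174.96 mm². Checking containment: at z = 13.35 the cross-section extends beyond the z = 7.35 cross-section by about 78.96 mm².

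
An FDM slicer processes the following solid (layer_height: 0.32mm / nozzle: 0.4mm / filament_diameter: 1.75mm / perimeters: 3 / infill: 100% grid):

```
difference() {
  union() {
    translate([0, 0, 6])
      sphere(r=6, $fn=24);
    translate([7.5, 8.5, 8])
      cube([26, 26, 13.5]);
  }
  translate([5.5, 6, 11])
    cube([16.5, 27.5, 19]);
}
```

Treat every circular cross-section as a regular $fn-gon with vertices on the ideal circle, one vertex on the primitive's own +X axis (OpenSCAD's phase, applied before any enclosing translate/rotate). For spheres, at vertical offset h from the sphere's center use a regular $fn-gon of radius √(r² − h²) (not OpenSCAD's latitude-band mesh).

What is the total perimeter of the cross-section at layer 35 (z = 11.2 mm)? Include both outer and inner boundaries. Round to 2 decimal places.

At z = 11.2 mm: the sphere: section is a regular 24-gon, circumradius = √(r²−h²) = √(6²−5.2²) = 2.993 (perimeter = 2·24·2.993·sin(180°/24) = 18.75 mm); the cube at (7.5, 8.5) (footprint 26×26) is included at this height (perimeter 104.00 mm); Combining (union): the 2 present regions are separate (no shared area or edge), so areas and boundary lengths simply add and each stays a separate island — boundary = 122.75 mm; the cube at (5.5, 6) (footprint 16.5×27.5) is included at this height (perimeter 88.00 mm); Taking the first minus the rest: starting from the result so far, the 16.5×27.5 cube at (5.5, 6) partially overlaps it — only the 362.50 mm² overlap (of its 453.75 mm²) is removed, clipping the outline — boundary = 122.75 mm. Overall, the cross-section has 2 separate islands. Total boundary length (outer) = 122.75 mm.

122.75 mm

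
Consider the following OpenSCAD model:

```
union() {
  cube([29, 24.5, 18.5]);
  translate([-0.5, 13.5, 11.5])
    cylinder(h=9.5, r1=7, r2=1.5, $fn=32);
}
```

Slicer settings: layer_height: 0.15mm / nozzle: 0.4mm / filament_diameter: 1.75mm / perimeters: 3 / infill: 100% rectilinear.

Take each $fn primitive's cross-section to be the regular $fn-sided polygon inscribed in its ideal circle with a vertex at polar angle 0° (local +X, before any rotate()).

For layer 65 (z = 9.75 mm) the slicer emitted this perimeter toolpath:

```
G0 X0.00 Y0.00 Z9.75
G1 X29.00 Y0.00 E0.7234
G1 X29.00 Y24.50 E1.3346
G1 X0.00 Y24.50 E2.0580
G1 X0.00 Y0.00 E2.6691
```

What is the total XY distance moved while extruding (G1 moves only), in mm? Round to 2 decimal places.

Sum the Euclidean lengths of each G1 segment: total = 107.00 mm.

107.00 mm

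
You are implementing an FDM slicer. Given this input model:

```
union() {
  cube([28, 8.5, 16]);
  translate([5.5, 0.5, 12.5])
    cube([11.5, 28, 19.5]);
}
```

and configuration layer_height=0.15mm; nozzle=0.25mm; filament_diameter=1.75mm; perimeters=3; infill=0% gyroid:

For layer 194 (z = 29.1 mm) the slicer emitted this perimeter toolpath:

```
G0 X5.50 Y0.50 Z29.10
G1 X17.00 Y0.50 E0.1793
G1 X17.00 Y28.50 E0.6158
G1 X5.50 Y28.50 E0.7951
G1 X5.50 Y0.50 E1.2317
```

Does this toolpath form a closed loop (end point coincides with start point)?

Start point (G0): (5.50, 0.50). End point (last G1): the path returns to the start — closed.

yes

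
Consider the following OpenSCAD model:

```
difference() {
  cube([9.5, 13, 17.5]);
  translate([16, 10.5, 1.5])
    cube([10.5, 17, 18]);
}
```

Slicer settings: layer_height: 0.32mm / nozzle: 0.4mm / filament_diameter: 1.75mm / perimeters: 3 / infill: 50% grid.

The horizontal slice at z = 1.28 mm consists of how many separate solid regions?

1

At z = 1.28 mm: the cube (footprint 9.5×13) is included at this height; the cube at (16, 10.5) does not reach this height (z outside [1.5, 19.5]); After the difference (first − rest): none of the subtracted shapes is present at this height, so the 9.5×13 cube is unchanged — 1 connected region. The result has 1 disconnected region.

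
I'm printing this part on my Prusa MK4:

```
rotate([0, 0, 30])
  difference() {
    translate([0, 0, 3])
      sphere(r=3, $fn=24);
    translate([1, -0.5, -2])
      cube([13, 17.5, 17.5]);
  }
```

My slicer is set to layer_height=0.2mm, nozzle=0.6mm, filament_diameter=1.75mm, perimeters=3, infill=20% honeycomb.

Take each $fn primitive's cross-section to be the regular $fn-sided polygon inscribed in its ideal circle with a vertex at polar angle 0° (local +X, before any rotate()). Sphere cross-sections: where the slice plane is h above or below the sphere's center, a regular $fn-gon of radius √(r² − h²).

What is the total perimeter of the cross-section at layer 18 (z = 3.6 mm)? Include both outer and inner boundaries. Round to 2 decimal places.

At z = 3.6 mm: the r=3 sphere contributes a regular 24-gon of circumradius √(3²−0.6²) = 2.939 (perimeter = 2·24·2.939·sin(180°/24) = 18.42 mm); the cube at (1, -0.5) is present — its section is the full 13×17.5 rectangle (perimeter 61.00 mm); Subtracting the remaining from the first: starting from the r=3 sphere, the 13×17.5 cube at (1, -0.5) partially overlaps it — only the 4.80 mm² overlap (of its 227.50 mm²) is removed, clipping the outline — boundary = 19.45 mm; (rotated 30° about Z; rotation is an isometry so areas/perimeters/island counts are preserved). Overall, the cross-section is a single solid region. Total boundary length (outer) = 19.45 mm.

19.45 mm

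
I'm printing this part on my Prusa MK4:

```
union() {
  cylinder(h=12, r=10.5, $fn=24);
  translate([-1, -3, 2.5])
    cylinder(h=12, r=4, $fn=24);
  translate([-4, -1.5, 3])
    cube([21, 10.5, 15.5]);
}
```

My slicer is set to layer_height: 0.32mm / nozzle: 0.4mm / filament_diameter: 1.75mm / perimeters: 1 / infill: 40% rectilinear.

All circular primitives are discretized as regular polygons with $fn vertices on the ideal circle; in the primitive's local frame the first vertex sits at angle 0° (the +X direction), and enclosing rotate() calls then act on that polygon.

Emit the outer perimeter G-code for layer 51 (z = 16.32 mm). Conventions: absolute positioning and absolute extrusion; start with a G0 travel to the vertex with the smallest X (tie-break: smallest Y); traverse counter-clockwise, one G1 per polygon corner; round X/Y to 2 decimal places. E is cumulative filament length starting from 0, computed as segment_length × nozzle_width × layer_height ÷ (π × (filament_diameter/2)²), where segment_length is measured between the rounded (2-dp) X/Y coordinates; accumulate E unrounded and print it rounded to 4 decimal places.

At z = 16.32 mm: the cylinder does not reach this height (z outside [0, 12]); the cylinder at (-1, -3) is not intersected at this z (z outside [2.5, 14.5]); the cube at (-4, -1.5) is present — its section is the full 21×10.5 rectangle; Merging all regions: only the 21×10.5 cube at (-4, -1.5) is present, so the union is just that shape — 1 connected region. The outline is a single polygon with 4 vertices. Extrusion per mm of travel: 0.4 × 0.32 / (π × 0.875²) = 0.053216. Accumulating E over each segment gives final E = 3.3526.

G0 X-4.00 Y-1.50 Z16.32
G1 X17.00 Y-1.50 E1.1175
G1 X17.00 Y9.00 E1.6763
G1 X-4.00 Y9.00 E2.7939
G1 X-4.00 Y-1.50 E3.3526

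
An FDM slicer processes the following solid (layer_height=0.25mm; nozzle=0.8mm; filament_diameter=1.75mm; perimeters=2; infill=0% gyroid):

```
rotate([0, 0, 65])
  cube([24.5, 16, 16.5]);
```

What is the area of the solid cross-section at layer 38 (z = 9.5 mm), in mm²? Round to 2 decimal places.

At z = 9.5 mm: the cube is present — its section is the full 24.5×16 rectangle (area 392.00 mm²); (whole slice rotated 65° about Z — lengths, areas and connectivity unchanged). Overall, the cross-section is a single solid region. Net area = 392.00 mm².

392.00 mm²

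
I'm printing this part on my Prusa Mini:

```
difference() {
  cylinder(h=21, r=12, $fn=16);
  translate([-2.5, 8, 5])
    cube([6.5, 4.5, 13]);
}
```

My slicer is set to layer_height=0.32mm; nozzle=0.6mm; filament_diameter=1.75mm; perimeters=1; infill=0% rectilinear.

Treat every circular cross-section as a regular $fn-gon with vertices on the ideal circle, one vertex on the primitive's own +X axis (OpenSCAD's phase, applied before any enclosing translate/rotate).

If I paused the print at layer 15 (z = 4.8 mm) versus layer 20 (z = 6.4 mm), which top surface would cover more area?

layer 15 (z = 4.8 mm)

Layer 15 (z = 4.8): the r=12 cylinder contributes a regular 16-gon of circumradius 12 (area = (16/2)·12.000²·sin(360°/16) = 440.85 mm²); the cube at (-2.5, 8) does not reach this height (z outside [5, 18]); Subtracting the remaining from the first: none of the subtracted shapes is present at this height, so the r=12 cylinder is unchanged — area = 440.85 mm². So its area = 440.85 mm². Layer 20 (z = 6.4): the r=12 cylinder gives a regular 16-gon of circumradius 12 (constant along its height) (area = (16/2)·12.000²·sin(360°/16) = 440.85 mm²); the cube at (-2.5, 8) is present — its section is the full 6.5×4.5 rectangle (area 29.25 mm²); Taking the first minus the rest: starting from the r=12 cylinder (440.85 mm²), the 6.5×4.5 cube at (-2.5, 8) partially overlaps it — only the 23.79 mm² overlap (of its 29.25 mm²) is removed, clipping the outline — area = 417.06 mm². So its area = 417.06 mm². Layer 15 is larger (440.85 vs 417.06 mm²).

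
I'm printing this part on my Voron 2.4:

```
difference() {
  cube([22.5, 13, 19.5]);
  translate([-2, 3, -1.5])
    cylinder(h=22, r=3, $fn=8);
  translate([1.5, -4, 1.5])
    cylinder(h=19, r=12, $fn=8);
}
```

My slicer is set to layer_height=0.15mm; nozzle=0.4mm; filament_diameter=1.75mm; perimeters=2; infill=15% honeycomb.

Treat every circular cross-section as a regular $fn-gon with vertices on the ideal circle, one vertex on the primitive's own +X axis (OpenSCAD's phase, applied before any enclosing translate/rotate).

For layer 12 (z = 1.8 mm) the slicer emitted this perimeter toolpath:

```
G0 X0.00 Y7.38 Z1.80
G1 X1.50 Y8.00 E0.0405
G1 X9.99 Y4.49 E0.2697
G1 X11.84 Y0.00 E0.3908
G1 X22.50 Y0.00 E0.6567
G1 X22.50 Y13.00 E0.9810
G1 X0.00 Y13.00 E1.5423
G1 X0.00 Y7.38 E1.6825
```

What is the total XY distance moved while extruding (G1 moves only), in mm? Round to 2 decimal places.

Sum the Euclidean lengths of each G1 segment: total = 67.45 mm.

67.45 mm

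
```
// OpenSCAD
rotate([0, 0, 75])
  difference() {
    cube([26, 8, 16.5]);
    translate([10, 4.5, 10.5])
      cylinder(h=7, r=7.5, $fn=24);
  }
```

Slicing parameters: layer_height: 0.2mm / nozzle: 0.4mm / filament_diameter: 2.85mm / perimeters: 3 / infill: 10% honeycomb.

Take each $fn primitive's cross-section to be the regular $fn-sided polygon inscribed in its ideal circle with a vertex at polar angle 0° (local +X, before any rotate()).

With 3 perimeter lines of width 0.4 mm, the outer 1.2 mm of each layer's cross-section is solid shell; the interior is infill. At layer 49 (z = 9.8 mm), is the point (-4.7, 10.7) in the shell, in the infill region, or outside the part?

shell

At z = 9.8 mm: the cube (footprint 26×8) is included at this height; the cylinder at (10, 4.5) is absent (z outside [10.5, 17.5]); Subtracting the remaining from the first: none of the subtracted shapes is present at this height, so the 26×8 cube is unchanged — 1 connected region; (rotated 75° about Z; rotation is an isometry so areas/perimeters/island counts are preserved). Overall, the cross-section is a single solid region. Undo the 75° rotation: the query point maps to (9.119, 7.309) in the un-rotated model frame. The nearest boundary edge runs (26.00, 8.00)→(0.00, 8.00); distance from the point to it = 0.69 mm. The point is inside the cross-section, 0.69 mm from the nearest boundary — within the 1.2 mm shell band (3 × 0.4).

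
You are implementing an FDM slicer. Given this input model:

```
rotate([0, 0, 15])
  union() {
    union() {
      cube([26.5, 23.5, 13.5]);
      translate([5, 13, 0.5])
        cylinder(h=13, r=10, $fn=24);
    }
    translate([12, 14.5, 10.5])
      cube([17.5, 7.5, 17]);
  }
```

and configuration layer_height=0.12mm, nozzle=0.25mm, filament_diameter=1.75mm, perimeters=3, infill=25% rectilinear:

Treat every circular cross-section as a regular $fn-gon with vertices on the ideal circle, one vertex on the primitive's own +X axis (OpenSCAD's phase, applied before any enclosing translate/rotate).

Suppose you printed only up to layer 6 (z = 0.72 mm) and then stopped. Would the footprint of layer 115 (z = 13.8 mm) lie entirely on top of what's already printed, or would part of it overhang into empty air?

Compare the two slices. At z = 0.72: the cube is present — its section is the full 26.5×23.5 rectangle (area 622.75 mm²); the r=10 cylinder at (5, 13) gives a regular 24-gon of circumradius 10 (constant along its height) (area = (24/2)·10.000²·sin(360°/24) = 310.58 mm²); Combining (union): the regions partially overlap — summed areas 933.33 mm² minus the doubly-counted overlap 250.36 mm² gives 682.98 mm² — area = 682.98 mm²; the cube at (12, 14.5) does not reach this height (z outside [10.5, 27.5]); Merging all regions: only that combined region is present, so the union is just that shape — area = 682.98 mm²; (rotated 15° about Z; rotation is an isometry so areas/perimeters/island counts are preserved). At z = 13.8: the cube is not intersected at this z (z outside [0, 13.5]); the cylinder at (5, 13) is absent (z outside [0.5, 13.5]); Merging all regions: nothing is present at this height; the cube at (12, 14.5) is present — its section is the full 17.5×7.5 rectangle (area 131.25 mm²); Combining (union): only the 17.5×7.5 cube at (12, 14.5) is present, so the union is just that shape — area = 131.25 mm²; (rotated 15° about Z; rotation is an isometry so areas/perimeters/island counts are preserved). Checking containment: at z = 13.8 the cross-section extends beyond the z = 0.72 cross-section by about 22.50 mm².

part overhangs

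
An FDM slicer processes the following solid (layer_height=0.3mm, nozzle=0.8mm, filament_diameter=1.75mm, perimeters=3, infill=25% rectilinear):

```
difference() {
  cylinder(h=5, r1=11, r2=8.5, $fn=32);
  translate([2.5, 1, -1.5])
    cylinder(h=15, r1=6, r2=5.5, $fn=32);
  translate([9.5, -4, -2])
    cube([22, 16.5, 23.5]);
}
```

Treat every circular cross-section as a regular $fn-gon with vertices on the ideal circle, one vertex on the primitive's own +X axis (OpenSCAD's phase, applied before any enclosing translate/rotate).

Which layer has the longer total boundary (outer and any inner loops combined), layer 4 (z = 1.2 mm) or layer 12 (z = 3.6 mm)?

layer 4 (z = 1.2 mm)

Layer 4 (z = 1.2): the cone: at t=0.240 of its height the radius interpolates to r₁+(r₂−r₁)t = 10.400, giving a regular 32-gon of that circumradius (perimeter = 2·32·10.400·sin(180°/32) = 65.24 mm); the cone at (2.5, 1) (r1=6→r2=5.5) has section circumradius 5.910 here — a regular 32-gon (perimeter = 2·32·5.910·sin(180°/32) = 37.07 mm); the 22×16.5 cube at (9.5, -4) contributes its full rectangle (perimeter 77.00 mm); Taking the first minus the rest: starting from the cone, the cone at (2.5, 1) lies wholly inside it (removes its full 109.03 mm² and its 37.07 mm outline becomes a hole wall); the 22×16.5 cube at (9.5, -4) partially overlaps it — only the 4.84 mm² overlap (of its 363.00 mm²) is removed, clipping the outline — boundary (outer + 1 inner loop) = 102.19 mm. So its perimeter = 102.19 mm. Layer 12 (z = 3.6): the cone contributes a regular 32-gon of circumradius 9.200 (interpolated between r1=11 and r2=8.5 at t=0.720) (perimeter = 2·32·9.200·sin(180°/32) = 57.71 mm); the cone at (2.5, 1) (r1=6→r2=5.5) has section circumradius 5.830 here — a regular 32-gon (perimeter = 2·32·5.830·sin(180°/32) = 36.57 mm); the cube at (9.5, -4) is present — its section is the full 22×16.5 rectangle (perimeter 77.00 mm); After the difference (first − rest): starting from the cone, the cone at (2.5, 1) lies wholly inside it (removes its full 106.09 mm² and its 36.57 mm outline becomes a hole wall); the 22×16.5 cube at (9.5, -4) misses the remaining region (no effect) — boundary (outer + 1 inner loop) = 94.28 mm. So its perimeter = 94.28 mm. Layer 4 is larger (102.19 vs 94.28 mm).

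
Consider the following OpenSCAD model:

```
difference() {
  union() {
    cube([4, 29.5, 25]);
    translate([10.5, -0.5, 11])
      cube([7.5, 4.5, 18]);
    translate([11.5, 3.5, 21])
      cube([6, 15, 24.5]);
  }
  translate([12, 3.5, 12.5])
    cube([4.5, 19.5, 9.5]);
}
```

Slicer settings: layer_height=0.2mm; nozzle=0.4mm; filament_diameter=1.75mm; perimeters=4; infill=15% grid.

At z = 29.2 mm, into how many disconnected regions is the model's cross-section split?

1

At z = 29.2 mm: the cube is absent (z outside [0, 25]); the cube at (10.5, -0.5) is absent (z outside [11, 29]); the 6×15 cube at (11.5, 3.5) contributes its full rectangle; Merging all regions: only the 6×15 cube at (11.5, 3.5) is present, so the union is just that shape — 1 connected region; the cube at (12, 3.5) does not reach this height (z outside [12.5, 22]); Subtracting the remaining from the first: none of the subtracted shapes is present at this height, so the result so far is unchanged — 1 connected region. The result has 1 disconnected region.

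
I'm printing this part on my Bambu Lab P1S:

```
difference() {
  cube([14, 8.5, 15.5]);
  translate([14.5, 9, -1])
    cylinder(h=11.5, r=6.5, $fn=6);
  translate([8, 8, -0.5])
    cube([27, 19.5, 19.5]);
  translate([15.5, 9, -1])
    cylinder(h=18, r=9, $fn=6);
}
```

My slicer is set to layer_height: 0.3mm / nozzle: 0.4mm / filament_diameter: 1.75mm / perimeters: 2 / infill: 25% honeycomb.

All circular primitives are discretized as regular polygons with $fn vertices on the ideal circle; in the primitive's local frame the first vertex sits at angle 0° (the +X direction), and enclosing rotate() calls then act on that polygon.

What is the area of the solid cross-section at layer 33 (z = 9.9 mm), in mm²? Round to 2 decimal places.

81.76 mm²

At z = 9.9 mm: the cube (footprint 14×8.5) is included at this height (area 119.00 mm²); the cylinder at (14.5, 9): section is a regular 6-gon, circumradius r=6.5 (area = (6/2)·6.500²·sin(360°/6) = 109.77 mm²); the 27×19.5 cube at (8, 8) contributes its full rectangle (area 526.50 mm²); the r=9 cylinder at (15.5, 9) gives a regular 6-gon of circumradius 9 (constant along its height) (area = (6/2)·9.000²·sin(360°/6) = 210.44 mm²); Taking the first minus the rest: starting from the 14×8.5 cube (119.00 mm²), the r=6.5 cylinder at (14.5, 9) partially overlaps it — only the 21.70 mm² overlap (of its 109.77 mm²) is removed, clipping the outline; the 27×19.5 cube at (8, 8) partially overlaps it — only the 0.22 mm² overlap (of its 526.50 mm²) is removed, clipping the outline; the r=9 cylinder at (15.5, 9) partially overlaps it — only the 15.33 mm² overlap (of its 210.44 mm²) is removed, clipping the outline — area = 81.76 mm². Overall, the cross-section is a single solid region. Net area = 81.76 mm².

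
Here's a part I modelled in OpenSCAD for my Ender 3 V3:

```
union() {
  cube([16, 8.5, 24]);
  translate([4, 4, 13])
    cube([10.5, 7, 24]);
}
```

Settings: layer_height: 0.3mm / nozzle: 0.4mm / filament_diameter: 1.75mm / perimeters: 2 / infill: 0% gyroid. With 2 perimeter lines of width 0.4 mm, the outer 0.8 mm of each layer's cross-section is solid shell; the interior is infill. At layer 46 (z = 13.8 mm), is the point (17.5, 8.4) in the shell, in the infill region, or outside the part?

outside

At z = 13.8 mm: the 16×8.5 cube contributes its full rectangle; the 10.5×7 cube at (4, 4) contributes its full rectangle; Taking the union: the regions partially overlap (shared area 47.25 mm²), so overlapping operands fuse into one piece — 1 connected region. Overall, the cross-section is a single solid region. The nearest boundary edge runs (16.00, 8.50)→(16.00, 0.00); distance from the point to it = 1.50 mm. The point is not inside any of the regions above, so it lies outside the cross-section (1.50 mm from the nearest boundary).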